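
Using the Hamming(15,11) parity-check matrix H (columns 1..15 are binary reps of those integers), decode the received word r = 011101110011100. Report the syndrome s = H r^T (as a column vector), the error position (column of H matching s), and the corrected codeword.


s = (0, 1, 1, 0)^T, error position = 6, corrected codeword c = 011100110011100

Compute s = H r^T mod 2 one row at a time:
  s_1 = 1 + 0 + 0 + 1 + 1 + 1 + 0 + 0 = 4 ≡ 0 (mod 2).
  s_2 = 1 + 0 + 1 + 1 + 1 + 1 + 0 + 0 = 5 ≡ 1 (mod 2).
  s_3 = 1 + 1 + 1 + 1 + 0 + 1 + 0 + 0 = 5 ≡ 1 (mod 2).
  s_4 = 0 + 1 + 0 + 1 + 0 + 1 + 1 + 0 = 4 ≡ 0 (mod 2).
s = (0, 1, 1, 0)^T — this equals column 6 of H (binary 0110), so error is at position 6.
Correct: flip bit 6 of r = 011101110011100 to get c = 011100110011100.


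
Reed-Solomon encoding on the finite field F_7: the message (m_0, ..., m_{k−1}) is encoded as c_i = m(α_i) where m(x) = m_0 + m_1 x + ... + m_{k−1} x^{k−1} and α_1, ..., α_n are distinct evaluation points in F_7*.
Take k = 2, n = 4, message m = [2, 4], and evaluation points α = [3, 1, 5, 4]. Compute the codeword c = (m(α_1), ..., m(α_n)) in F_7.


c = [0, 6, 1, 4]

Message polynomial: m(x) = 2 + 4·x (mod 7).
For each evaluation point α_i, compute m(α_i) mod 7:
  α_1 = 3: Horner steps 4 → 0, so m(3) = 0.
  α_2 = 1: Horner steps 4 → 6, so m(1) = 6.
  α_3 = 5: Horner steps 4 → 1, so m(5) = 1.
  α_4 = 4: Horner steps 4 → 4, so m(4) = 4.
Codeword c = [0, 6, 1, 4] ∈ F_7^4.


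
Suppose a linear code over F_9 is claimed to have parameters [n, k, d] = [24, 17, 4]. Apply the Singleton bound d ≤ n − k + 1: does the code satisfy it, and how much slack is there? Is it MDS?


Singleton RHS = n − k + 1 = 8, slack = 4, bound satisfied, not MDS.

Singleton bound: d ≤ n − k + 1.
Here n = 24, k = 17, so n − k + 1 = 8.
Given d = 4, check d ≤ 8: YES.
Slack = (n − k + 1) − d = 4.
The code is NOT MDS (slack = 4 > 0).
Description: the claimed parameters are [24, 17, 4]_9; such a code would be non-MDS.


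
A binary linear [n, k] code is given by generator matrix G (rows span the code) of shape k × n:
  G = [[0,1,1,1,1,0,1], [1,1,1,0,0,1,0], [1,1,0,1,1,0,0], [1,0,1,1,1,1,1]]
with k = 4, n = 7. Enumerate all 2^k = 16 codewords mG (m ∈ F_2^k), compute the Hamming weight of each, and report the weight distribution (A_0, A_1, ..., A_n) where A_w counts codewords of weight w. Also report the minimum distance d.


Weight distribution: A_0 = 1, A_1 = 1, A_2 = 1, A_3 = 4, A_4 = 5, A_5 = 3, A_6 = 1. Minimum distance d = 1.

Enumerate all 2^4 = 16 messages m ∈ F_2^4.
For each, compute codeword c = mG in F_2^7, then tally its weight.
  m = 0000 → c = 0000000, weight = 0.
  m = 1000 → c = 0111101, weight = 5.
  m = 0100 → c = 1110010, weight = 4.
  m = 1100 → c = 1001111, weight = 5.
  m = 0010 → c = 1101100, weight = 4.
  m = 1010 → c = 1010001, weight = 3.
  m = 0110 → c = 0011110, weight = 4.
  m = 1110 → c = 0100011, weight = 3.
  m = 0001 → c = 1011111, weight = 6.
  m = 1001 → c = 1100010, weight = 3.
  m = 0101 → c = 0101101, weight = 4.
  m = 1101 → c = 0010000, weight = 1.
  m = 0011 → c = 0110011, weight = 4.
  m = 1011 → c = 0001110, weight = 3.
  m = 0111 → c = 1000001, weight = 2.
  m = 1111 → c = 1111100, weight = 5.
Tally weights:
  weight 0: 1 codewords.
  weight 1: 1 codewords.
  weight 2: 1 codewords.
  weight 3: 4 codewords.
  weight 4: 5 codewords.
  weight 5: 3 codewords.
  weight 6: 1 codewords.
Minimum distance d = smallest w > 0 with A_w > 0 = 1.
Sanity: Σ A_w = 16 = 2^4 = 16 ✓.


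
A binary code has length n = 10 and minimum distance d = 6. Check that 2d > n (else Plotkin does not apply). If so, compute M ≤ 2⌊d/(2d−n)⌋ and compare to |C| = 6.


Plotkin bound M ≤ 6; given |C| = 6 ≤ bound (satisfied).

Check applicability: 2d = 12, n = 10.
2d − n = 2 > 0, so Plotkin applies.
Compute d/(2d−n) = 6/2 ≈ 3.0000.
⌊d/(2d−n)⌋ = 3.
Plotkin bound: M ≤ 2·3 = 6.
Given |C| = 6, check: satisfied.
This |C| is at the Plotkin bound.


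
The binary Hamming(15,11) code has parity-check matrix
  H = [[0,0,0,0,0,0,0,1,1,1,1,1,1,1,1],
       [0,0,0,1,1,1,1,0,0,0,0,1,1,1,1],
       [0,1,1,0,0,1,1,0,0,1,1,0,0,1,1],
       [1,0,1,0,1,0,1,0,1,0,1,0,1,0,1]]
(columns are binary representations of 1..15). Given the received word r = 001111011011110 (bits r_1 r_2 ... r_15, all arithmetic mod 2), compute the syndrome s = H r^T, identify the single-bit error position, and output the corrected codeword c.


s = (0, 0, 0, 1)^T, error position = 1, corrected codeword c = 101111011011110

Compute s = H r^T mod 2 one row at a time:
  s_1 = 1 + 1 + 0 + 1 + 1 + 1 + 1 + 0 = 6 ≡ 0 (mod 2).
  s_2 = 1 + 1 + 1 + 0 + 1 + 1 + 1 + 0 = 6 ≡ 0 (mod 2).
  s_3 = 0 + 1 + 1 + 0 + 0 + 1 + 1 + 0 = 4 ≡ 0 (mod 2).
  s_4 = 0 + 1 + 1 + 0 + 1 + 1 + 1 + 0 = 5 ≡ 1 (mod 2).
s = (0, 0, 0, 1)^T — this equals column 1 of H (binary 0001), so error is at position 1.
Correct: flip bit 1 of r = 001111011011110 to get c = 101111011011110.


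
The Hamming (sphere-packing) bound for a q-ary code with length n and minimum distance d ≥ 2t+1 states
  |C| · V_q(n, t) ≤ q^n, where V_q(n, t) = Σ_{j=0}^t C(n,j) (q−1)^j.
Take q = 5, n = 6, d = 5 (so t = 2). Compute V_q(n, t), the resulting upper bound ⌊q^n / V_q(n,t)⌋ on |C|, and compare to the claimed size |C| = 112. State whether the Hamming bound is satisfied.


V_q(n, t) = 265, q^n = 15625, Hamming bound = 58, |C| = 112 > bound (violated).

Step 1: Compute V_q(n, t) = Σ_{j=0}^2 C(n, j) (q−1)^j.
  j = 0: C(6,0)·(4)^0 = 1·1 = 1.
  j = 1: C(6,1)·(4)^1 = 6·4 = 24.
  j = 2: C(6,2)·(4)^2 = 15·16 = 240.
  V_q(n, t) = 1 + 24 + 240 = 265.
Step 2: q^n = 5^6 = 15625.
Step 3: Hamming bound ⌊q^n / V_q(n,t)⌋ = ⌊15625/265⌋ = 58.
Step 4: Compare |C| = 112 to 58: violated.
The claimed |C| lies above the Hamming bound, so no 5-ary code of length 6 with d ≥ 5 can have 112 codewords.


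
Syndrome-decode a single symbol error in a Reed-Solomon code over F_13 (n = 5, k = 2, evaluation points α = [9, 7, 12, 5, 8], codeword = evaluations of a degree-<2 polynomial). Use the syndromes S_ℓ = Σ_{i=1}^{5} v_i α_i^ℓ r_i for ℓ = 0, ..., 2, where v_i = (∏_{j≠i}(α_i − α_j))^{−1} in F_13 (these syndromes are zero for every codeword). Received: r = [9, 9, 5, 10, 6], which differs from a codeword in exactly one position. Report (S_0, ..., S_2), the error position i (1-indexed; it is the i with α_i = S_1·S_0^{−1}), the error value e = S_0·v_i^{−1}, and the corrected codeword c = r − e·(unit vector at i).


S = (1, 7, 10), error at position 2, error magnitude e = 6, c = [9, 3, 5, 10, 6].

Step 1: column multipliers v_i = (∏_{j≠i}(α_i − α_j))^{−1} mod 13.
  i = 1 (α = 9): (9−7)(9−12)(9−5)(9−8) = 2·(−3)·4·1 = −24 ≡ 2, so v_1 = 2^{−1} = 7 (mod 13).
  i = 2 (α = 7): (7−9)(7−12)(7−5)(7−8) = (−2)·(−5)·2·(−1) = −20 ≡ 6, so v_2 = 6^{−1} = 11 (mod 13).
  i = 3 (α = 12): (12−9)(12−7)(12−5)(12−8) = 3·5·7·4 = 420 ≡ 4, so v_3 = 4^{−1} = 10 (mod 13).
  i = 4 (α = 5): (5−9)(5−7)(5−12)(5−8) = (−4)·(−2)·(−7)·(−3) = 168 ≡ 12, so v_4 = 12^{−1} = 12 (mod 13).
  i = 5 (α = 8): (8−9)(8−7)(8−12)(8−5) = (−1)·1·(−4)·3 = 12 ≡ 12, so v_5 = 12^{−1} = 12 (mod 13).
  v = [7, 11, 10, 12, 12].
Step 2: syndromes of r = [9, 9, 5, 10, 6] (all sums mod 13).
  S_0 = Σ v_i r_i = 7·9 + 11·9 + 10·5 + 12·10 + 12·6 = 404 ≡ 1.
  S_1 = Σ v_i α_i r_i = 7·9·9 + 11·7·9 + 10·12·5 + 12·5·10 + 12·8·6 = 3036 ≡ 7.
  α_i^2 mod 13 = [3, 10, 1, 12, 12].
  S_2 = Σ v_i α_i^2 r_i = 7·3·9 + 11·10·9 + 10·1·5 + 12·12·10 + 12·12·6 = 3533 ≡ 10.
  S = (1, 7, 10) ≠ 0, so r is not a codeword (an error is present).
Step 3: locate the error. For a single error e at position i, S_ℓ = v_i·e·α_i^ℓ, so α_err = S_1/S_0.
  S_0^{−1} = 1^{−1} = 1 (mod 13), so α_err = 7·1 = 7 ≡ 7 = α_2. Error position i = 2.
  Consistency check: S_2/S_1 = 10·2 = 20 ≡ 7 = α_err ✓ (single-error assumption holds).
Step 4: error magnitude e = S_0/v_2 = S_0·∏_{j≠2}(α_2 − α_j) = 1·6 = 6 ≡ 6 (mod 13).
Step 5: correct position 2: c_2 = r_2 − e = 9 − 6 ≡ 3 (mod 13). Hence c = [9, 3, 5, 10, 6].
  Check: interpolating c through the α_i gives m(x) = 8 + 3·x (degree < 2) with m(α_i) = c_i for every i, so c is indeed a codeword.


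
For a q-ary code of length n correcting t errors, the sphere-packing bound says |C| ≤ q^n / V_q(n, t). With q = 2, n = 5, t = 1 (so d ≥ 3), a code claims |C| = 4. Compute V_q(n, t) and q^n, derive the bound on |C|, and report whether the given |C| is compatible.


V_q(n, t) = 6, q^n = 32, Hamming bound = 5, |C| = 4 ≤ bound (satisfied).

Step 1: Compute V_q(n, t) = Σ_{j=0}^1 C(n, j) (q−1)^j.
  j = 0: C(5,0)·(1)^0 = 1·1 = 1.
  j = 1: C(5,1)·(1)^1 = 5·1 = 5.
  V_q(n, t) = 1 + 5 = 6.
Step 2: q^n = 2^5 = 32.
Step 3: Hamming bound ⌊q^n / V_q(n,t)⌋ = ⌊32/6⌋ = 5.
Step 4: Compare |C| = 4 to 5: satisfied.
The claimed |C| lies below the Hamming bound.


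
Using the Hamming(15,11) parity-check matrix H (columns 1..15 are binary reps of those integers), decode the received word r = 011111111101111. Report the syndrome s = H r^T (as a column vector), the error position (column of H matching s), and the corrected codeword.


s = (1, 0, 1, 0)^T, error position = 10, corrected codeword c = 011111111001111

Compute s = H r^T mod 2 one row at a time:
  s_1 = 1 + 1 + 1 + 0 + 1 + 1 + 1 + 1 = 7 ≡ 1 (mod 2).
  s_2 = 1 + 1 + 1 + 1 + 1 + 1 + 1 + 1 = 8 ≡ 0 (mod 2).
  s_3 = 1 + 1 + 1 + 1 + 1 + 0 + 1 + 1 = 7 ≡ 1 (mod 2).
  s_4 = 0 + 1 + 1 + 1 + 1 + 0 + 1 + 1 = 6 ≡ 0 (mod 2).
s = (1, 0, 1, 0)^T — this equals column 10 of H (binary 1010), so error is at position 10.
Correct: flip bit 10 of r = 011111111101111 to get c = 011111111001111.


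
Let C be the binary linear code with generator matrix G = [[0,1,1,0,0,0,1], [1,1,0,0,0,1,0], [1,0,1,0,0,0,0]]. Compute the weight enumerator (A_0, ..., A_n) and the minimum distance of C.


Weight distribution: A_0 = 1, A_2 = 2, A_3 = 4, A_4 = 1. Minimum distance d = 2.

Enumerate all 2^3 = 8 messages m ∈ F_2^3.
For each, compute codeword c = mG in F_2^7, then tally its weight.
  m = 000 → c = 0000000, weight = 0.
  m = 100 → c = 0110001, weight = 3.
  m = 010 → c = 1100010, weight = 3.
  m = 110 → c = 1010011, weight = 4.
  m = 001 → c = 1010000, weight = 2.
  m = 101 → c = 1100001, weight = 3.
  m = 011 → c = 0110010, weight = 3.
  m = 111 → c = 0000011, weight = 2.
Tally weights:
  weight 0: 1 codewords.
  weight 2: 2 codewords.
  weight 3: 4 codewords.
  weight 4: 1 codewords.
Minimum distance d = smallest w > 0 with A_w > 0 = 2.
Sanity: Σ A_w = 8 = 2^3 = 8 ✓.


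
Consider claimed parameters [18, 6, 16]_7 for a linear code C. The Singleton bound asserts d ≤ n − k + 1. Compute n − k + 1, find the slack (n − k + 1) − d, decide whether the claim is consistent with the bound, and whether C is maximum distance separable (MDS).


Singleton RHS = n − k + 1 = 13, slack = -3, bound violated (no such code; not MDS).

Singleton bound: d ≤ n − k + 1.
Here n = 18, k = 6, so n − k + 1 = 13.
Given d = 16, check d ≤ 13: NO.
Slack = (n − k + 1) − d = -3.
The slack is negative: d = 16 exceeds n − k + 1 = 13 by 3, so the Singleton bound is violated and no linear [18, 6, 16]_7 code can exist. In particular it is not MDS (MDS requires d = n − k + 1 exactly).
Description: the claimed parameters are [18, 6, 16]_7; such a code would be impossible (violates the Singleton bound).


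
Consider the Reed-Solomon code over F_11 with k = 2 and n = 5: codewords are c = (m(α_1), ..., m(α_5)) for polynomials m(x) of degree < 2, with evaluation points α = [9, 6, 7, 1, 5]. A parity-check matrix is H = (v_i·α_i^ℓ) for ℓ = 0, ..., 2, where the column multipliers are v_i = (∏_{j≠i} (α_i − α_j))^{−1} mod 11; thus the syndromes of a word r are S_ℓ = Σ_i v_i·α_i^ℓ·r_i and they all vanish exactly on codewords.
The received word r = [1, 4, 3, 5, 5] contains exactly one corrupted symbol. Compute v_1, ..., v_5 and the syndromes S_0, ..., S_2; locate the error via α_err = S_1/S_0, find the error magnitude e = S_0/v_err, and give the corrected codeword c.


S = (6, 6, 6), error at position 4, error magnitude e = 7, c = [1, 4, 3, 9, 5].

Step 1: column multipliers v_i = (∏_{j≠i}(α_i − α_j))^{−1} mod 11.
  i = 1 (α = 9): (9−6)(9−7)(9−1)(9−5) = 3·2·8·4 = 192 ≡ 5, so v_1 = 5^{−1} = 9 (mod 11).
  i = 2 (α = 6): (6−9)(6−7)(6−1)(6−5) = (−3)·(−1)·5·1 = 15 ≡ 4, so v_2 = 4^{−1} = 3 (mod 11).
  i = 3 (α = 7): (7−9)(7−6)(7−1)(7−5) = (−2)·1·6·2 = −24 ≡ 9, so v_3 = 9^{−1} = 5 (mod 11).
  i = 4 (α = 1): (1−9)(1−6)(1−7)(1−5) = (−8)·(−5)·(−6)·(−4) = 960 ≡ 3, so v_4 = 3^{−1} = 4 (mod 11).
  i = 5 (α = 5): (5−9)(5−6)(5−7)(5−1) = (−4)·(−1)·(−2)·4 = −32 ≡ 1, so v_5 = 1^{−1} = 1 (mod 11).
  v = [9, 3, 5, 4, 1].
Step 2: syndromes of r = [1, 4, 3, 5, 5] (all sums mod 11).
  S_0 = Σ v_i r_i = 9·1 + 3·4 + 5·3 + 4·5 + 1·5 = 61 ≡ 6.
  S_1 = Σ v_i α_i r_i = 9·9·1 + 3·6·4 + 5·7·3 + 4·1·5 + 1·5·5 = 303 ≡ 6.
  α_i^2 mod 11 = [4, 3, 5, 1, 3].
  S_2 = Σ v_i α_i^2 r_i = 9·4·1 + 3·3·4 + 5·5·3 + 4·1·5 + 1·3·5 = 182 ≡ 6.
  S = (6, 6, 6) ≠ 0, so r is not a codeword (an error is present).
Step 3: locate the error. For a single error e at position i, S_ℓ = v_i·e·α_i^ℓ, so α_err = S_1/S_0.
  S_0^{−1} = 6^{−1} = 2 (mod 11), so α_err = 6·2 = 12 ≡ 1 = α_4. Error position i = 4.
  Consistency check: S_2/S_1 = 6·2 = 12 ≡ 1 = α_err ✓ (single-error assumption holds).
Step 4: error magnitude e = S_0/v_4 = S_0·∏_{j≠4}(α_4 − α_j) = 6·3 = 18 ≡ 7 (mod 11).
Step 5: correct position 4: c_4 = r_4 − e = 5 − 7 ≡ 9 (mod 11). Hence c = [1, 4, 3, 9, 5].
  Check: interpolating c through the α_i gives m(x) = 10 + 10·x (degree < 2) with m(α_i) = c_i for every i, so c is indeed a codeword.


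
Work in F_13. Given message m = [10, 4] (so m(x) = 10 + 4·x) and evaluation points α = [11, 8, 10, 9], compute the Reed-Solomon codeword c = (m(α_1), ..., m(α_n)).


c = [2, 3, 11, 7]

Message polynomial: m(x) = 10 + 4·x (mod 13).
For each evaluation point α_i, compute m(α_i) mod 13:
  α_1 = 11: Horner steps 4 → 2, so m(11) = 2.
  α_2 = 8: Horner steps 4 → 3, so m(8) = 3.
  α_3 = 10: Horner steps 4 → 11, so m(10) = 11.
  α_4 = 9: Horner steps 4 → 7, so m(9) = 7.
Codeword c = [2, 3, 11, 7] ∈ F_13^4.


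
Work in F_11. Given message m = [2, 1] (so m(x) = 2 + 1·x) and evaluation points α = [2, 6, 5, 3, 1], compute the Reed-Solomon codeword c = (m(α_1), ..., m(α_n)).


c = [4, 8, 7, 5, 3]

Message polynomial: m(x) = 2 + 1·x (mod 11).
For each evaluation point α_i, compute m(α_i) mod 11:
  α_1 = 2: Horner steps 1 → 4, so m(2) = 4.
  α_2 = 6: Horner steps 1 → 8, so m(6) = 8.
  α_3 = 5: Horner steps 1 → 7, so m(5) = 7.
  α_4 = 3: Horner steps 1 → 5, so m(3) = 5.
  α_5 = 1: Horner steps 1 → 3, so m(1) = 3.
Codeword c = [4, 8, 7, 5, 3] ∈ F_11^5.


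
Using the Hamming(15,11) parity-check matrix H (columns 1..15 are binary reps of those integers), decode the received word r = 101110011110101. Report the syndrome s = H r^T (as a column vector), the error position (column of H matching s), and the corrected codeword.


s = (0, 0, 0, 1)^T, error position = 1, corrected codeword c = 001110011110101

Compute s = H r^T mod 2 one row at a time:
  s_1 = 1 + 1 + 1 + 1 + 0 + 1 + 0 + 1 = 6 ≡ 0 (mod 2).
  s_2 = 1 + 1 + 0 + 0 + 0 + 1 + 0 + 1 = 4 ≡ 0 (mod 2).
  s_3 = 0 + 1 + 0 + 0 + 1 + 1 + 0 + 1 = 4 ≡ 0 (mod 2).
  s_4 = 1 + 1 + 1 + 0 + 1 + 1 + 1 + 1 = 7 ≡ 1 (mod 2).
s = (0, 0, 0, 1)^T — this equals column 1 of H (binary 0001), so error is at position 1.
Correct: flip bit 1 of r = 101110011110101 to get c = 001110011110101.


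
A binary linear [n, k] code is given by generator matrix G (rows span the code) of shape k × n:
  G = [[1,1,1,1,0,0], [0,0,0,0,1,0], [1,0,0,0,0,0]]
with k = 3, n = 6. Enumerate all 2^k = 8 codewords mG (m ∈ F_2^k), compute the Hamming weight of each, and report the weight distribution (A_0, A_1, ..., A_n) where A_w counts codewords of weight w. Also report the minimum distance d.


Weight distribution: A_0 = 1, A_1 = 2, A_2 = 1, A_3 = 1, A_4 = 2, A_5 = 1. Minimum distance d = 1.

Enumerate all 2^3 = 8 messages m ∈ F_2^3.
For each, compute codeword c = mG in F_2^6, then tally its weight.
  m = 000 → c = 000000, weight = 0.
  m = 100 → c = 111100, weight = 4.
  m = 010 → c = 000010, weight = 1.
  m = 110 → c = 111110, weight = 5.
  m = 001 → c = 100000, weight = 1.
  m = 101 → c = 011100, weight = 3.
  m = 011 → c = 100010, weight = 2.
  m = 111 → c = 011110, weight = 4.
Tally weights:
  weight 0: 1 codewords.
  weight 1: 2 codewords.
  weight 2: 1 codewords.
  weight 3: 1 codewords.
  weight 4: 2 codewords.
  weight 5: 1 codewords.
Minimum distance d = smallest w > 0 with A_w > 0 = 1.
Sanity: Σ A_w = 8 = 2^3 = 8 ✓.


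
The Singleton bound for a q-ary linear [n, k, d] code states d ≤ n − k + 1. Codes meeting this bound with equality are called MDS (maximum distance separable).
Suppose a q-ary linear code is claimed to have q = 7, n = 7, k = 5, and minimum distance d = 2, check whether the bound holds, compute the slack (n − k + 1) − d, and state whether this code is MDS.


Singleton RHS = n − k + 1 = 3, slack = 1, bound satisfied, not MDS.

Singleton bound: d ≤ n − k + 1.
Here n = 7, k = 5, so n − k + 1 = 3.
Given d = 2, check d ≤ 3: YES.
Slack = (n − k + 1) − d = 1.
The code is NOT MDS (slack = 1 > 0).
Description: the claimed parameters are [7, 5, 2]_7; such a code would be non-MDS.


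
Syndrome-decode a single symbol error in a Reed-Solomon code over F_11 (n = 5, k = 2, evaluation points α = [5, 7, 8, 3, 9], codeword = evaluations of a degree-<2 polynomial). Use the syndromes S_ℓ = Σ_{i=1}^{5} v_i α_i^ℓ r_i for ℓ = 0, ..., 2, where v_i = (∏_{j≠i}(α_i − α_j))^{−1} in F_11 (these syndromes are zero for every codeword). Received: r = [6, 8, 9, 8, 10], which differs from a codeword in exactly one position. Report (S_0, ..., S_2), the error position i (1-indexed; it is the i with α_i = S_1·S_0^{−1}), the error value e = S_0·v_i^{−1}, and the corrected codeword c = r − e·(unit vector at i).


S = (9, 5, 4), error at position 4, error magnitude e = 4, c = [6, 8, 9, 4, 10].

Step 1: column multipliers v_i = (∏_{j≠i}(α_i − α_j))^{−1} mod 11.
  i = 1 (α = 5): (5−7)(5−8)(5−3)(5−9) = (−2)·(−3)·2·(−4) = −48 ≡ 7, so v_1 = 7^{−1} = 8 (mod 11).
  i = 2 (α = 7): (7−5)(7−8)(7−3)(7−9) = 2·(−1)·4·(−2) = 16 ≡ 5, so v_2 = 5^{−1} = 9 (mod 11).
  i = 3 (α = 8): (8−5)(8−7)(8−3)(8−9) = 3·1·5·(−1) = −15 ≡ 7, so v_3 = 7^{−1} = 8 (mod 11).
  i = 4 (α = 3): (3−5)(3−7)(3−8)(3−9) = (−2)·(−4)·(−5)·(−6) = 240 ≡ 9, so v_4 = 9^{−1} = 5 (mod 11).
  i = 5 (α = 9): (9−5)(9−7)(9−8)(9−3) = 4·2·1·6 = 48 ≡ 4, so v_5 = 4^{−1} = 3 (mod 11).
  v = [8, 9, 8, 5, 3].
Step 2: syndromes of r = [6, 8, 9, 8, 10] (all sums mod 11).
  S_0 = Σ v_i r_i = 8·6 + 9·8 + 8·9 + 5·8 + 3·10 = 262 ≡ 9.
  S_1 = Σ v_i α_i r_i = 8·5·6 + 9·7·8 + 8·8·9 + 5·3·8 + 3·9·10 = 1710 ≡ 5.
  α_i^2 mod 11 = [3, 5, 9, 9, 4].
  S_2 = Σ v_i α_i^2 r_i = 8·3·6 + 9·5·8 + 8·9·9 + 5·9·8 + 3·4·10 = 1632 ≡ 4.
  S = (9, 5, 4) ≠ 0, so r is not a codeword (an error is present).
Step 3: locate the error. For a single error e at position i, S_ℓ = v_i·e·α_i^ℓ, so α_err = S_1/S_0.
  S_0^{−1} = 9^{−1} = 5 (mod 11), so α_err = 5·5 = 25 ≡ 3 = α_4. Error position i = 4.
  Consistency check: S_2/S_1 = 4·9 = 36 ≡ 3 = α_err ✓ (single-error assumption holds).
Step 4: error magnitude e = S_0/v_4 = S_0·∏_{j≠4}(α_4 − α_j) = 9·9 = 81 ≡ 4 (mod 11).
Step 5: correct position 4: c_4 = r_4 − e = 8 − 4 ≡ 4 (mod 11). Hence c = [6, 8, 9, 4, 10].
  Check: interpolating c through the α_i gives m(x) = 1 + 1·x (degree < 2) with m(α_i) = c_i for every i, so c is indeed a codeword.


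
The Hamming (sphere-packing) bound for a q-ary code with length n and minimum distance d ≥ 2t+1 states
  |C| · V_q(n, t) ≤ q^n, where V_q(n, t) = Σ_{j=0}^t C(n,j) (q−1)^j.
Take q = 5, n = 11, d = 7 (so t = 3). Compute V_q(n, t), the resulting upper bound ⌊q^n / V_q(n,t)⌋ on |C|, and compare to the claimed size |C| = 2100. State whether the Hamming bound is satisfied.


V_q(n, t) = 11485, q^n = 48828125, Hamming bound = 4251, |C| = 2100 ≤ bound (satisfied).

Step 1: Compute V_q(n, t) = Σ_{j=0}^3 C(n, j) (q−1)^j.
  j = 0: C(11,0)·(4)^0 = 1·1 = 1.
  j = 1: C(11,1)·(4)^1 = 11·4 = 44.
  j = 2: C(11,2)·(4)^2 = 55·16 = 880.
  j = 3: C(11,3)·(4)^3 = 165·64 = 10560.
  V_q(n, t) = 1 + 44 + 880 + 10560 = 11485.
Step 2: q^n = 5^11 = 48828125.
Step 3: Hamming bound ⌊q^n / V_q(n,t)⌋ = ⌊48828125/11485⌋ = 4251.
Step 4: Compare |C| = 2100 to 4251: satisfied.
The claimed |C| lies below the Hamming bound.


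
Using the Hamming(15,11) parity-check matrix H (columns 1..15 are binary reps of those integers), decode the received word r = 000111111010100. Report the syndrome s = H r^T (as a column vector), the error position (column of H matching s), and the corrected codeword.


s = (0, 1, 1, 1)^T, error position = 7, corrected codeword c = 000111011010100

Compute s = H r^T mod 2 one row at a time:
  s_1 = 1 + 1 + 0 + 1 + 0 + 1 + 0 + 0 = 4 ≡ 0 (mod 2).
  s_2 = 1 + 1 + 1 + 1 + 0 + 1 + 0 + 0 = 5 ≡ 1 (mod 2).
  s_3 = 0 + 0 + 1 + 1 + 0 + 1 + 0 + 0 = 3 ≡ 1 (mod 2).
  s_4 = 0 + 0 + 1 + 1 + 1 + 1 + 1 + 0 = 5 ≡ 1 (mod 2).
s = (0, 1, 1, 1)^T — this equals column 7 of H (binary 0111), so error is at position 7.
Correct: flip bit 7 of r = 000111111010100 to get c = 000111011010100.


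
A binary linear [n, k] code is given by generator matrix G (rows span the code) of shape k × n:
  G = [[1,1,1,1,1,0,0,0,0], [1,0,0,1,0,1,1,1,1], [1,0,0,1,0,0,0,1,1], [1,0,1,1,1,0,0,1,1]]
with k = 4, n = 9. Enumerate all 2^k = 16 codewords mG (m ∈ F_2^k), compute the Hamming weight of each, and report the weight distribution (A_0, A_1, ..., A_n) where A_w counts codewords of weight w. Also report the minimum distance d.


Weight distribution: A_0 = 1, A_2 = 2, A_3 = 2, A_4 = 2, A_5 = 4, A_6 = 2, A_7 = 2, A_8 = 1. Minimum distance d = 2.

Enumerate all 2^4 = 16 messages m ∈ F_2^4.
For each, compute codeword c = mG in F_2^9, then tally its weight.
  m = 0000 → c = 000000000, weight = 0.
  m = 1000 → c = 111110000, weight = 5.
  m = 0100 → c = 100101111, weight = 6.
  m = 1100 → c = 011011111, weight = 7.
  m = 0010 → c = 100100011, weight = 4.
  m = 1010 → c = 011010011, weight = 5.
  m = 0110 → c = 000001100, weight = 2.
  m = 1110 → c = 111111100, weight = 7.
  m = 0001 → c = 101110011, weight = 6.
  m = 1001 → c = 010000011, weight = 3.
  m = 0101 → c = 001011100, weight = 4.
  m = 1101 → c = 110101100, weight = 5.
  m = 0011 → c = 001010000, weight = 2.
  m = 1011 → c = 110100000, weight = 3.
  m = 0111 → c = 101111111, weight = 8.
  m = 1111 → c = 010001111, weight = 5.
Tally weights:
  weight 0: 1 codewords.
  weight 2: 2 codewords.
  weight 3: 2 codewords.
  weight 4: 2 codewords.
  weight 5: 4 codewords.
  weight 6: 2 codewords.
  weight 7: 2 codewords.
  weight 8: 1 codewords.
Minimum distance d = smallest w > 0 with A_w > 0 = 2.
Sanity: Σ A_w = 16 = 2^4 = 16 ✓.


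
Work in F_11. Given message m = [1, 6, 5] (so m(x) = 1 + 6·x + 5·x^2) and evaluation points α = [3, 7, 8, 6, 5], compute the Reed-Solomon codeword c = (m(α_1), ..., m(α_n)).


c = [9, 2, 6, 8, 2]

Message polynomial: m(x) = 1 + 6·x + 5·x^2 (mod 11).
For each evaluation point α_i, compute m(α_i) mod 11:
  α_1 = 3: Horner steps 5 → 10 → 9, so m(3) = 9.
  α_2 = 7: Horner steps 5 → 8 → 2, so m(7) = 2.
  α_3 = 8: Horner steps 5 → 2 → 6, so m(8) = 6.
  α_4 = 6: Horner steps 5 → 3 → 8, so m(6) = 8.
  α_5 = 5: Horner steps 5 → 9 → 2, so m(5) = 2.
Codeword c = [9, 2, 6, 8, 2] ∈ F_11^5.


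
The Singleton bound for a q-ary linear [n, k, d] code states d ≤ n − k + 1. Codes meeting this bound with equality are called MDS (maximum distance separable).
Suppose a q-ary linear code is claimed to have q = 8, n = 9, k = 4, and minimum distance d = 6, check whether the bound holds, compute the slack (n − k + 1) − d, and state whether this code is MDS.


Singleton RHS = n − k + 1 = 6, slack = 0, bound satisfied, MDS.

Singleton bound: d ≤ n − k + 1.
Here n = 9, k = 4, so n − k + 1 = 6.
Given d = 6, check d ≤ 6: YES.
Slack = (n − k + 1) − d = 0.
The code is MDS (slack = 0).
Description: the claimed parameters are [9, 4, 6]_8; such a code would be MDS (meets Singleton bound).


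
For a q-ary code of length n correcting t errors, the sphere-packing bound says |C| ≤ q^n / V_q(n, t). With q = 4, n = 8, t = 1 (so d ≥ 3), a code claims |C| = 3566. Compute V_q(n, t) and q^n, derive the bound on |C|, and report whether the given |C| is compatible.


V_q(n, t) = 25, q^n = 65536, Hamming bound = 2621, |C| = 3566 > bound (violated).

Step 1: Compute V_q(n, t) = Σ_{j=0}^1 C(n, j) (q−1)^j.
  j = 0: C(8,0)·(3)^0 = 1·1 = 1.
  j = 1: C(8,1)·(3)^1 = 8·3 = 24.
  V_q(n, t) = 1 + 24 = 25.
Step 2: q^n = 4^8 = 65536.
Step 3: Hamming bound ⌊q^n / V_q(n,t)⌋ = ⌊65536/25⌋ = 2621.
Step 4: Compare |C| = 3566 to 2621: violated.
The claimed |C| lies above the Hamming bound, so no 4-ary code of length 8 with d ≥ 3 can have 3566 codewords.


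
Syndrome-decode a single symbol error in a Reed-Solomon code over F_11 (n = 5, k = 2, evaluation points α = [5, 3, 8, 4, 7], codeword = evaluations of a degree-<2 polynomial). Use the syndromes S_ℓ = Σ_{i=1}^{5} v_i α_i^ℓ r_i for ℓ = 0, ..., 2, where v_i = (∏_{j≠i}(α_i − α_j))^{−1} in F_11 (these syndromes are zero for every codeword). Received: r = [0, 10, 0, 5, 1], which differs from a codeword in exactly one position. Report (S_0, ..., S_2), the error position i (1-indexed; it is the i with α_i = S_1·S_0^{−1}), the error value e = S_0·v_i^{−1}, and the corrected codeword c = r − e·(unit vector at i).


S = (3, 2, 5), error at position 3, error magnitude e = 4, c = [0, 10, 7, 5, 1].

Step 1: column multipliers v_i = (∏_{j≠i}(α_i − α_j))^{−1} mod 11.
  i = 1 (α = 5): (5−3)(5−8)(5−4)(5−7) = 2·(−3)·1·(−2) = 12 ≡ 1, so v_1 = 1^{−1} = 1 (mod 11).
  i = 2 (α = 3): (3−5)(3−8)(3−4)(3−7) = (−2)·(−5)·(−1)·(−4) = 40 ≡ 7, so v_2 = 7^{−1} = 8 (mod 11).
  i = 3 (α = 8): (8−5)(8−3)(8−4)(8−7) = 3·5·4·1 = 60 ≡ 5, so v_3 = 5^{−1} = 9 (mod 11).
  i = 4 (α = 4): (4−5)(4−3)(4−8)(4−7) = (−1)·1·(−4)·(−3) = −12 ≡ 10, so v_4 = 10^{−1} = 10 (mod 11).
  i = 5 (α = 7): (7−5)(7−3)(7−8)(7−4) = 2·4·(−1)·3 = −24 ≡ 9, so v_5 = 9^{−1} = 5 (mod 11).
  v = [1, 8, 9, 10, 5].
Step 2: syndromes of r = [0, 10, 0, 5, 1] (all sums mod 11).
  S_0 = Σ v_i r_i = 1·0 + 8·10 + 9·0 + 10·5 + 5·1 = 135 ≡ 3.
  S_1 = Σ v_i α_i r_i = 1·5·0 + 8·3·10 + 9·8·0 + 10·4·5 + 5·7·1 = 475 ≡ 2.
  α_i^2 mod 11 = [3, 9, 9, 5, 5].
  S_2 = Σ v_i α_i^2 r_i = 1·3·0 + 8·9·10 + 9·9·0 + 10·5·5 + 5·5·1 = 995 ≡ 5.
  S = (3, 2, 5) ≠ 0, so r is not a codeword (an error is present).
Step 3: locate the error. For a single error e at position i, S_ℓ = v_i·e·α_i^ℓ, so α_err = S_1/S_0.
  S_0^{−1} = 3^{−1} = 4 (mod 11), so α_err = 2·4 = 8 ≡ 8 = α_3. Error position i = 3.
  Consistency check: S_2/S_1 = 5·6 = 30 ≡ 8 = α_err ✓ (single-error assumption holds).
Step 4: error magnitude e = S_0/v_3 = S_0·∏_{j≠3}(α_3 − α_j) = 3·5 = 15 ≡ 4 (mod 11).
Step 5: correct position 3: c_3 = r_3 − e = 0 − 4 ≡ 7 (mod 11). Hence c = [0, 10, 7, 5, 1].
  Check: interpolating c through the α_i gives m(x) = 3 + 6·x (degree < 2) with m(α_i) = c_i for every i, so c is indeed a codeword.


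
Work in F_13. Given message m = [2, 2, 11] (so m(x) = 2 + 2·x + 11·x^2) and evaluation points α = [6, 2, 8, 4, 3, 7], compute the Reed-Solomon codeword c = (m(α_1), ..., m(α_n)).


c = [7, 11, 7, 4, 3, 9]

Message polynomial: m(x) = 2 + 2·x + 11·x^2 (mod 13).
For each evaluation point α_i, compute m(α_i) mod 13:
  α_1 = 6: Horner steps 11 → 3 → 7, so m(6) = 7.
  α_2 = 2: Horner steps 11 → 11 → 11, so m(2) = 11.
  α_3 = 8: Horner steps 11 → 12 → 7, so m(8) = 7.
  α_4 = 4: Horner steps 11 → 7 → 4, so m(4) = 4.
  α_5 = 3: Horner steps 11 → 9 → 3, so m(3) = 3.
  α_6 = 7: Horner steps 11 → 1 → 9, so m(7) = 9.
Codeword c = [7, 11, 7, 4, 3, 9] ∈ F_13^6.


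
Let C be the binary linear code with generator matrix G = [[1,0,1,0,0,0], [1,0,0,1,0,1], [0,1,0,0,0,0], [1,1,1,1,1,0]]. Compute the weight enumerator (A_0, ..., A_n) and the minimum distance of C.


Weight distribution: A_0 = 1, A_1 = 1, A_2 = 2, A_3 = 6, A_4 = 5, A_5 = 1. Minimum distance d = 1.

Enumerate all 2^4 = 16 messages m ∈ F_2^4.
For each, compute codeword c = mG in F_2^6, then tally its weight.
  m = 0000 → c = 000000, weight = 0.
  m = 1000 → c = 101000, weight = 2.
  m = 0100 → c = 100101, weight = 3.
  m = 1100 → c = 001101, weight = 3.
  m = 0010 → c = 010000, weight = 1.
  m = 1010 → c = 111000, weight = 3.
  m = 0110 → c = 110101, weight = 4.
  m = 1110 → c = 011101, weight = 4.
  m = 0001 → c = 111110, weight = 5.
  m = 1001 → c = 010110, weight = 3.
  m = 0101 → c = 011011, weight = 4.
  m = 1101 → c = 110011, weight = 4.
  m = 0011 → c = 101110, weight = 4.
  m = 1011 → c = 000110, weight = 2.
  m = 0111 → c = 001011, weight = 3.
  m = 1111 → c = 100011, weight = 3.
Tally weights:
  weight 0: 1 codewords.
  weight 1: 1 codewords.
  weight 2: 2 codewords.
  weight 3: 6 codewords.
  weight 4: 5 codewords.
  weight 5: 1 codewords.
Minimum distance d = smallest w > 0 with A_w > 0 = 1.
Sanity: Σ A_w = 16 = 2^4 = 16 ✓.


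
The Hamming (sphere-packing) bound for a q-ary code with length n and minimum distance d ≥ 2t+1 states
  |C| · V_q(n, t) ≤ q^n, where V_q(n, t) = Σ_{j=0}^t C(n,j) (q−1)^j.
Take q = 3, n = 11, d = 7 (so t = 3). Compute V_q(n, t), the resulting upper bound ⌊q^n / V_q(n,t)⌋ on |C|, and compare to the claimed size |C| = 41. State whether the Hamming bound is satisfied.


V_q(n, t) = 1563, q^n = 177147, Hamming bound = 113, |C| = 41 ≤ bound (satisfied).

Step 1: Compute V_q(n, t) = Σ_{j=0}^3 C(n, j) (q−1)^j.
  j = 0: C(11,0)·(2)^0 = 1·1 = 1.
  j = 1: C(11,1)·(2)^1 = 11·2 = 22.
  j = 2: C(11,2)·(2)^2 = 55·4 = 220.
  j = 3: C(11,3)·(2)^3 = 165·8 = 1320.
  V_q(n, t) = 1 + 22 + 220 + 1320 = 1563.
Step 2: q^n = 3^11 = 177147.
Step 3: Hamming bound ⌊q^n / V_q(n,t)⌋ = ⌊177147/1563⌋ = 113.
Step 4: Compare |C| = 41 to 113: satisfied.
The claimed |C| lies below the Hamming bound.


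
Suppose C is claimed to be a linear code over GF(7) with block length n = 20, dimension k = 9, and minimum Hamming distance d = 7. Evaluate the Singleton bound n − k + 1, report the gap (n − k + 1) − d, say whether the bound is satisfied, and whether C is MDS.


Singleton RHS = n − k + 1 = 12, slack = 5, bound satisfied, not MDS.

Singleton bound: d ≤ n − k + 1.
Here n = 20, k = 9, so n − k + 1 = 12.
Given d = 7, check d ≤ 12: YES.
Slack = (n − k + 1) − d = 5.
The code is NOT MDS (slack = 5 > 0).
Description: the claimed parameters are [20, 9, 7]_7; such a code would be non-MDS.


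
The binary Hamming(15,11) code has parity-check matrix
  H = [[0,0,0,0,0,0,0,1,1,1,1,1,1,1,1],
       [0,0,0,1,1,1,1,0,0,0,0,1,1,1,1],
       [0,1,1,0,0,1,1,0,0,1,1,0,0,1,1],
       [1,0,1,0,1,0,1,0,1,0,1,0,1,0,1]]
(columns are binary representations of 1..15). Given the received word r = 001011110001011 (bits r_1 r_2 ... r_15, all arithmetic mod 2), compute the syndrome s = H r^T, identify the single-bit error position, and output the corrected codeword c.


s = (0, 0, 1, 0)^T, error position = 2, corrected codeword c = 011011110001011

Compute s = H r^T mod 2 one row at a time:
  s_1 = 1 + 0 + 0 + 0 + 1 + 0 + 1 + 1 = 4 ≡ 0 (mod 2).
  s_2 = 0 + 1 + 1 + 1 + 1 + 0 + 1 + 1 = 6 ≡ 0 (mod 2).
  s_3 = 0 + 1 + 1 + 1 + 0 + 0 + 1 + 1 = 5 ≡ 1 (mod 2).
  s_4 = 0 + 1 + 1 + 1 + 0 + 0 + 0 + 1 = 4 ≡ 0 (mod 2).
s = (0, 0, 1, 0)^T — this equals column 2 of H (binary 0010), so error is at position 2.
Correct: flip bit 2 of r = 001011110001011 to get c = 011011110001011.


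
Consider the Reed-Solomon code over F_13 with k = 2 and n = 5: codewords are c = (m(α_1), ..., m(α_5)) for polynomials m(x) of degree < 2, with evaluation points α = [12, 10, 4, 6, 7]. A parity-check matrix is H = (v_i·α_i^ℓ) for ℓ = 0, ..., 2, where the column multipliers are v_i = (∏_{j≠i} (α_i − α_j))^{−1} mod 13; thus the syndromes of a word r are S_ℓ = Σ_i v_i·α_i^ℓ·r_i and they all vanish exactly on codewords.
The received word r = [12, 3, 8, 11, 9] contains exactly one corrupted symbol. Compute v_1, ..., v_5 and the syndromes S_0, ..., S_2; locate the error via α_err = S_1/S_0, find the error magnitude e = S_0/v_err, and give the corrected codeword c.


S = (3, 12, 9), error at position 3, error magnitude e = 6, c = [12, 3, 2, 11, 9].

Step 1: column multipliers v_i = (∏_{j≠i}(α_i − α_j))^{−1} mod 13.
  i = 1 (α = 12): (12−10)(12−4)(12−6)(12−7) = 2·8·6·5 = 480 ≡ 12, so v_1 = 12^{−1} = 12 (mod 13).
  i = 2 (α = 10): (10−12)(10−4)(10−6)(10−7) = (−2)·6·4·3 = −144 ≡ 12, so v_2 = 12^{−1} = 12 (mod 13).
  i = 3 (α = 4): (4−12)(4−10)(4−6)(4−7) = (−8)·(−6)·(−2)·(−3) = 288 ≡ 2, so v_3 = 2^{−1} = 7 (mod 13).
  i = 4 (α = 6): (6−12)(6−10)(6−4)(6−7) = (−6)·(−4)·2·(−1) = −48 ≡ 4, so v_4 = 4^{−1} = 10 (mod 13).
  i = 5 (α = 7): (7−12)(7−10)(7−4)(7−6) = (−5)·(−3)·3·1 = 45 ≡ 6, so v_5 = 6^{−1} = 11 (mod 13).
  v = [12, 12, 7, 10, 11].
Step 2: syndromes of r = [12, 3, 8, 11, 9] (all sums mod 13).
  S_0 = Σ v_i r_i = 12·12 + 12·3 + 7·8 + 10·11 + 11·9 = 445 ≡ 3.
  S_1 = Σ v_i α_i r_i = 12·12·12 + 12·10·3 + 7·4·8 + 10·6·11 + 11·7·9 = 3665 ≡ 12.
  α_i^2 mod 13 = [1, 9, 3, 10, 10].
  S_2 = Σ v_i α_i^2 r_i = 12·1·12 + 12·9·3 + 7·3·8 + 10·10·11 + 11·10·9 = 2726 ≡ 9.
  S = (3, 12, 9) ≠ 0, so r is not a codeword (an error is present).
Step 3: locate the error. For a single error e at position i, S_ℓ = v_i·e·α_i^ℓ, so α_err = S_1/S_0.
  S_0^{−1} = 3^{−1} = 9 (mod 13), so α_err = 12·9 = 108 ≡ 4 = α_3. Error position i = 3.
  Consistency check: S_2/S_1 = 9·12 = 108 ≡ 4 = α_err ✓ (single-error assumption holds).
Step 4: error magnitude e = S_0/v_3 = S_0·∏_{j≠3}(α_3 − α_j) = 3·2 = 6 ≡ 6 (mod 13).
Step 5: correct position 3: c_3 = r_3 − e = 8 − 6 ≡ 2 (mod 13). Hence c = [12, 3, 2, 11, 9].
  Check: interpolating c through the α_i gives m(x) = 10 + 11·x (degree < 2) with m(α_i) = c_i for every i, so c is indeed a codeword.


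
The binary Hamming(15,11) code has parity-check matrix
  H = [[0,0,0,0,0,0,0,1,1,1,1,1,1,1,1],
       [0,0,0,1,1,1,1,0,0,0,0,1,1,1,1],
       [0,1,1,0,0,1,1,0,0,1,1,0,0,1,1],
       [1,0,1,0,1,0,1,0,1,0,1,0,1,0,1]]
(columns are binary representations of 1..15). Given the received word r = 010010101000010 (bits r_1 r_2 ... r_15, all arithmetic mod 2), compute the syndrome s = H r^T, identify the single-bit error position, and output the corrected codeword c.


s = (0, 1, 1, 1)^T, error position = 7, corrected codeword c = 010010001000010

Compute s = H r^T mod 2 one row at a time:
  s_1 = 0 + 1 + 0 + 0 + 0 + 0 + 1 + 0 = 2 ≡ 0 (mod 2).
  s_2 = 0 + 1 + 0 + 1 + 0 + 0 + 1 + 0 = 3 ≡ 1 (mod 2).
  s_3 = 1 + 0 + 0 + 1 + 0 + 0 + 1 + 0 = 3 ≡ 1 (mod 2).
  s_4 = 0 + 0 + 1 + 1 + 1 + 0 + 0 + 0 = 3 ≡ 1 (mod 2).
s = (0, 1, 1, 1)^T — this equals column 7 of H (binary 0111), so error is at position 7.
Correct: flip bit 7 of r = 010010101000010 to get c = 010010001000010.


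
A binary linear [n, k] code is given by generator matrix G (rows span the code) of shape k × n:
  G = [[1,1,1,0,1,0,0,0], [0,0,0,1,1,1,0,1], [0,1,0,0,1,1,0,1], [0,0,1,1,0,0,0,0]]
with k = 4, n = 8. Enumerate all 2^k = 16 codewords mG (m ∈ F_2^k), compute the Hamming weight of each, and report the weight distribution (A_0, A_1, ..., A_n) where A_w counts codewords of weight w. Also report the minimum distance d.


Weight distribution: A_0 = 1, A_2 = 4, A_4 = 9, A_6 = 2. Minimum distance d = 2.

Enumerate all 2^4 = 16 messages m ∈ F_2^4.
For each, compute codeword c = mG in F_2^8, then tally its weight.
  m = 0000 → c = 00000000, weight = 0.
  m = 1000 → c = 11101000, weight = 4.
  m = 0100 → c = 00011101, weight = 4.
  m = 1100 → c = 11110101, weight = 6.
  m = 0010 → c = 01001101, weight = 4.
  m = 1010 → c = 10100101, weight = 4.
  m = 0110 → c = 01010000, weight = 2.
  m = 1110 → c = 10111000, weight = 4.
  m = 0001 → c = 00110000, weight = 2.
  m = 1001 → c = 11011000, weight = 4.
  m = 0101 → c = 00101101, weight = 4.
  m = 1101 → c = 11000101, weight = 4.
  m = 0011 → c = 01111101, weight = 6.
  m = 1011 → c = 10010101, weight = 4.
  m = 0111 → c = 01100000, weight = 2.
  m = 1111 → c = 10001000, weight = 2.
Tally weights:
  weight 0: 1 codewords.
  weight 2: 4 codewords.
  weight 4: 9 codewords.
  weight 6: 2 codewords.
Minimum distance d = smallest w > 0 with A_w > 0 = 2.
Sanity: Σ A_w = 16 = 2^4 = 16 ✓.


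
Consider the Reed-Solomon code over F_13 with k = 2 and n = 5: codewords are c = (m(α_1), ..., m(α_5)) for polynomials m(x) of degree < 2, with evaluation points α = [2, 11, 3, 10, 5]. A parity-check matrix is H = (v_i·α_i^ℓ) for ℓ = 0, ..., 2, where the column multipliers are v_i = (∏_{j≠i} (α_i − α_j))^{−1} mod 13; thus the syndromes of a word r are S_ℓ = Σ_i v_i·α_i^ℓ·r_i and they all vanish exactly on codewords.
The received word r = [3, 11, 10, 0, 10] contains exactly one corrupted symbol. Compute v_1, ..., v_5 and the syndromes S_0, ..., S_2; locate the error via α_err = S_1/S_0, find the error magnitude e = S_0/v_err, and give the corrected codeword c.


S = (7, 8, 11), error at position 3, error magnitude e = 9, c = [3, 11, 1, 0, 10].

Step 1: column multipliers v_i = (∏_{j≠i}(α_i − α_j))^{−1} mod 13.
  i = 1 (α = 2): (2−11)(2−3)(2−10)(2−5) = (−9)·(−1)·(−8)·(−3) = 216 ≡ 8, so v_1 = 8^{−1} = 5 (mod 13).
  i = 2 (α = 11): (11−2)(11−3)(11−10)(11−5) = 9·8·1·6 = 432 ≡ 3, so v_2 = 3^{−1} = 9 (mod 13).
  i = 3 (α = 3): (3−2)(3−11)(3−10)(3−5) = 1·(−8)·(−7)·(−2) = −112 ≡ 5, so v_3 = 5^{−1} = 8 (mod 13).
  i = 4 (α = 10): (10−2)(10−11)(10−3)(10−5) = 8·(−1)·7·5 = −280 ≡ 6, so v_4 = 6^{−1} = 11 (mod 13).
  i = 5 (α = 5): (5−2)(5−11)(5−3)(5−10) = 3·(−6)·2·(−5) = 180 ≡ 11, so v_5 = 11^{−1} = 6 (mod 13).
  v = [5, 9, 8, 11, 6].
Step 2: syndromes of r = [3, 11, 10, 0, 10] (all sums mod 13).
  S_0 = Σ v_i r_i = 5·3 + 9·11 + 8·10 + 11·0 + 6·10 = 254 ≡ 7.
  S_1 = Σ v_i α_i r_i = 5·2·3 + 9·11·11 + 8·3·10 + 11·10·0 + 6·5·10 = 1659 ≡ 8.
  α_i^2 mod 13 = [4, 4, 9, 9, 12].
  S_2 = Σ v_i α_i^2 r_i = 5·4·3 + 9·4·11 + 8·9·10 + 11·9·0 + 6·12·10 = 1896 ≡ 11.
  S = (7, 8, 11) ≠ 0, so r is not a codeword (an error is present).
Step 3: locate the error. For a single error e at position i, S_ℓ = v_i·e·α_i^ℓ, so α_err = S_1/S_0.
  S_0^{−1} = 7^{−1} = 2 (mod 13), so α_err = 8·2 = 16 ≡ 3 = α_3. Error position i = 3.
  Consistency check: S_2/S_1 = 11·5 = 55 ≡ 3 = α_err ✓ (single-error assumption holds).
Step 4: error magnitude e = S_0/v_3 = S_0·∏_{j≠3}(α_3 − α_j) = 7·5 = 35 ≡ 9 (mod 13).
Step 5: correct position 3: c_3 = r_3 − e = 10 − 9 ≡ 1 (mod 13). Hence c = [3, 11, 1, 0, 10].
  Check: interpolating c through the α_i gives m(x) = 7 + 11·x (degree < 2) with m(α_i) = c_i for every i, so c is indeed a codeword.


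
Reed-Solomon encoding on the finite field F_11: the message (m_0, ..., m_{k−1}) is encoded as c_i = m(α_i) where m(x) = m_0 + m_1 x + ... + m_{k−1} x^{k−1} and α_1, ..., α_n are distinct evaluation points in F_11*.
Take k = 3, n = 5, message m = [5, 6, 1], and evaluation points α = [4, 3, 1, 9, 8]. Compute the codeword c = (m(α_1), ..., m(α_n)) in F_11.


c = [1, 10, 1, 8, 7]

Message polynomial: m(x) = 5 + 6·x + 1·x^2 (mod 11).
For each evaluation point α_i, compute m(α_i) mod 11:
  α_1 = 4: Horner steps 1 → 10 → 1, so m(4) = 1.
  α_2 = 3: Horner steps 1 → 9 → 10, so m(3) = 10.
  α_3 = 1: Horner steps 1 → 7 → 1, so m(1) = 1.
  α_4 = 9: Horner steps 1 → 4 → 8, so m(9) = 8.
  α_5 = 8: Horner steps 1 → 3 → 7, so m(8) = 7.
Codeword c = [1, 10, 1, 8, 7] ∈ F_11^5.
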